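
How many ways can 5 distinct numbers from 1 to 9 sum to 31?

5

5 distinct digits from 1–9 sum between 15 and 35.
Enumerating: {1,6,7,8,9}, {2,5,7,8,9}, {3,4,7,8,9}, {3,5,6,8,9}, {4,5,6,7,9}.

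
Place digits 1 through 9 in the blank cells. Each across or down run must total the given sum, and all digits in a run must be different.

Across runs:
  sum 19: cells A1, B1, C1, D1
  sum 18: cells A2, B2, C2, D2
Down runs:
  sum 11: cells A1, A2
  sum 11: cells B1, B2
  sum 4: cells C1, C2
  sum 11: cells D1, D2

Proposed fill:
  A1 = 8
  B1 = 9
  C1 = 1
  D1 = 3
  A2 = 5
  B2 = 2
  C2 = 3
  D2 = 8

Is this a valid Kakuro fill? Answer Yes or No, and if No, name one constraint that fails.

No — the across run A1–D1 sums to 21, not 19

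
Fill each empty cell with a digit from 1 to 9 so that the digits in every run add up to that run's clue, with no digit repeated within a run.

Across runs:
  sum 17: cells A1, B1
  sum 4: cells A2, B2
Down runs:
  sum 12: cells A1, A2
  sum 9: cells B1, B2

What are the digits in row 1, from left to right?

9 8

17 in 2 cells must be {8,9}; 4 in 2 cells must be {1,3}.
The 17 across and the 9 down share only 8, so B1 = 8.
The 4 across and the 12 down share only 3, so A2 = 3.
B2 = 4 − 3 = 1 completes the 4 across.
A1 = 17 − 8 = 9 completes the 17 across.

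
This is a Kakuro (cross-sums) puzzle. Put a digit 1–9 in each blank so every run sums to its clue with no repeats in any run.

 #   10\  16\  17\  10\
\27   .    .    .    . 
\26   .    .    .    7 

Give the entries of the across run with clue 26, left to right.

2, 9, 8, 7

16 in 2 cells must be {7,9}; 17 in 2 cells must be {8,9}.
R1C4 = 10 − 7 = 3 completes the 10 down.
Given what's placed, R2C2 must be 9 to fit the 26 across and 16 down.
R2C3 = 8: the only remaining digit allowed by both the 26 across and the 17 down.
R1C2 = 16 − 9 = 7 completes the 16 down.
R1C3 = 17 − 8 = 9 completes the 17 down.
R2C1 = 26 − 24 = 2 completes the 26 across.
R1C1 = 27 − 19 = 8 completes the 27 across.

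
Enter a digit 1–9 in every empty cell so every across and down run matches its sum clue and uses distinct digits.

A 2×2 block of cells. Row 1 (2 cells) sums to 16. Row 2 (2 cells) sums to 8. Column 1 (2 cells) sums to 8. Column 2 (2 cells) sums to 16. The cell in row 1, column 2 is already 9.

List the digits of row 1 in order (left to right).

16 in 2 cells must be {7,9}.
(1,1) = 16 − 9 = 7 completes the 16 across.
(2,1) = 8 − 7 = 1 completes the 8 down.
(2,2) = 8 − 1 = 7 completes the 8 across.

7 9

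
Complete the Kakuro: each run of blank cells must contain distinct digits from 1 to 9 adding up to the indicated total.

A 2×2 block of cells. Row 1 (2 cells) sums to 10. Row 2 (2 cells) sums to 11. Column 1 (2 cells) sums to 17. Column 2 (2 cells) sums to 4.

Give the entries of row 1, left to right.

9 1

17 in 2 cells must be {8,9}; 4 in 2 cells must be {1,3}.
The 11 across and the 4 down share only 3, so (2,2) = 3.
(1,2) = 4 − 3 = 1 completes the 4 down.
(2,1) = 11 − 3 = 8 completes the 11 across.
(1,1) = 10 − 1 = 9 completes the 10 across.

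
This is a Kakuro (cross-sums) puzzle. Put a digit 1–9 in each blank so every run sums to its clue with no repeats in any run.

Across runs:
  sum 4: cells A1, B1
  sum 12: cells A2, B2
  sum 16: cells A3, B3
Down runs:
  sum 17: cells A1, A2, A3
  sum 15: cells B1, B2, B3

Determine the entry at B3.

4 in 2 cells must be {1,3}; 16 in 2 cells must be {7,9}.
Nothing is forced directly, so branch on A1, whose candidates are 1 or 3. If A1 = 3: that forces B1 = 1, A3 = 9, after which B3 would have to be in {7} for the 16 across but in {5,6,8,9} for the 15 down — contradiction. So A1 = 1.
B1 = 4 − 1 = 3 completes the 4 across.
Given what's placed, B3 must be 7 to fit the 16 across and 15 down.
B2 = 15 − 10 = 5 completes the 15 down.
A3 = 16 − 7 = 9 completes the 16 across.
A2 = 12 − 5 = 7 completes the 12 across.

7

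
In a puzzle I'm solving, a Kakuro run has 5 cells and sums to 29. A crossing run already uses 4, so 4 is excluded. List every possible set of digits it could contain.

{1,5,6,8,9}; {2,3,7,8,9}; {2,5,6,7,9}; {3,5,6,7,8}

5 distinct digits from 1–9 sum between 15 and 35.
Dropping sets that contain 4.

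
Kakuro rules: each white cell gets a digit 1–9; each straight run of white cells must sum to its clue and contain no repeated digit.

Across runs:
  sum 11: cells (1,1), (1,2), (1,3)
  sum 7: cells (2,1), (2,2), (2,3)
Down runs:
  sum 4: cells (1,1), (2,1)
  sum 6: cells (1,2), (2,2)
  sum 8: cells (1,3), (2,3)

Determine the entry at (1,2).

2

7 in 3 cells must be {1,2,4}; 4 in 2 cells must be {1,3}.
The 7 across and the 4 down share only 1, so (2,1) = 1.
Given what's placed, (2,3) must be 2 to fit the 7 across and 8 down.
(1,1) = 4 − 1 = 3 completes the 4 down.
(1,3) = 8 − 2 = 6 completes the 8 down.
(2,2) = 7 − 3 = 4 completes the 7 across.
(1,2) = 11 − 9 = 2 completes the 11 across.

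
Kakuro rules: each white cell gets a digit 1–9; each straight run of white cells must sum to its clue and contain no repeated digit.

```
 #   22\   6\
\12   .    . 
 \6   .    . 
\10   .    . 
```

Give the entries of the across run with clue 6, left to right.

6 in 3 cells must be {1,2,3}.
The 12 across and the 6 down share only 3, so R1C2 = 3.
The 6 across and the 22 down share only 5, so R2C1 = 5.
R2C2 = 6 − 5 = 1 completes the 6 across.
R3C2 = 6 − 4 = 2 completes the 6 down.
R1C1 = 12 − 3 = 9 completes the 12 across.
R3C1 = 10 − 2 = 8 completes the 10 across.

5, 1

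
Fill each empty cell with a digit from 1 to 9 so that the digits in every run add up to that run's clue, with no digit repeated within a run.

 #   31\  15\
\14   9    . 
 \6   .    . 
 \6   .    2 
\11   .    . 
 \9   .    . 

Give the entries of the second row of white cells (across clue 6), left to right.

5 1

15 in 5 cells must be {1,2,3,4,5}.
R1C2 = 14 − 9 = 5 completes the 14 across.
R3C1 = 6 − 2 = 4 completes the 6 across.
Given what's placed, R2C1 must be 5 to fit the 6 across and 31 down.
R2C2 = 6 − 5 = 1 completes the 6 across.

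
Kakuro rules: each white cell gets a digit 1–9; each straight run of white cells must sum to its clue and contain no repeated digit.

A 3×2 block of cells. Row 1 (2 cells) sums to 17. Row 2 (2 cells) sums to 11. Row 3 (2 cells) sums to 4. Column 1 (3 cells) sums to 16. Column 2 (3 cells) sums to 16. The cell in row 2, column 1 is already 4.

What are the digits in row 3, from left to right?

17 in 2 cells must be {8,9}; 4 in 2 cells must be {1,3}.
Given what's placed, (1,1) must be 9 to fit the 17 across and 16 down.
(1,2) = 17 − 9 = 8 completes the 17 across.
(2,2) = 11 − 4 = 7 completes the 11 across.
(3,1) = 16 − 13 = 3 completes the 16 down.
(3,2) = 4 − 3 = 1 completes the 4 across.

3 1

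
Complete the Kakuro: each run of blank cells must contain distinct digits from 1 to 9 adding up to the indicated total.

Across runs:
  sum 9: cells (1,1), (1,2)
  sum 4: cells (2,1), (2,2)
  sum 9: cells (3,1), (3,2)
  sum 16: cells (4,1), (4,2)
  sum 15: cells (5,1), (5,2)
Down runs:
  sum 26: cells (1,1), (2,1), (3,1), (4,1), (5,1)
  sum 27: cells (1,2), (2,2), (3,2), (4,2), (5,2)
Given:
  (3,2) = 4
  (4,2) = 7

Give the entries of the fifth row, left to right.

7, 8

4 in 2 cells must be {1,3}; 16 in 2 cells must be {7,9}.
(3,1) = 9 − 4 = 5 completes the 9 across.
(4,1) = 16 − 7 = 9 completes the 16 across.
No cell is forced outright now. (2,1) can only be 1 or 3 (the digits allowed by both its 4 across and its 26 down). If (2,1) = 3: that forces (2,2) = 1, (1,2) = 6, (5,2) = 9, after which (1,1) would have to be in {3} for the 9 across but in {1,2,7,8} for the 26 down — contradiction. So (2,1) = 1.
(2,2) = 4 − 1 = 3 completes the 4 across.
Given what's placed, (5,2) must be 8 to fit the 15 across and 27 down.
(1,2) = 27 − 22 = 5 completes the 27 down.
(5,1) = 15 − 8 = 7 completes the 15 across.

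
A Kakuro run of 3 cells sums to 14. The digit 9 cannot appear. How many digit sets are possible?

3 distinct digits from 1–9 sum between 6 and 24.
Dropping sets that contain 9.
Enumerating: {1,5,8}, {1,6,7}, {2,4,8}, {2,5,7}, {3,4,7}, {3,5,6}.

6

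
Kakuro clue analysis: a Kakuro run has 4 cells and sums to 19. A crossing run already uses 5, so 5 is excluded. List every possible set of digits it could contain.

4 distinct digits from 1–9 sum between 10 and 30.
Dropping sets that contain 5.

{1,2,7,9}; {1,3,6,9}; {1,3,7,8}; {1,4,6,8}; {2,3,6,8}; {2,4,6,7}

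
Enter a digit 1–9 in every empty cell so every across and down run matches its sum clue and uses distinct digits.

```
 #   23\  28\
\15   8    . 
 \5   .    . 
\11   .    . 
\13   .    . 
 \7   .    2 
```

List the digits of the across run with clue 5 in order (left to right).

R1C2 = 15 − 8 = 7 completes the 15 across.
R2C2 = 4: the only remaining digit allowed by both the 5 across and the 28 down.
R5C1 = 7 − 2 = 5 completes the 7 across.
R2C1 = 5 − 4 = 1 completes the 5 across.
No cell is forced outright now. R3C2 can only be 6 or 9 (the digits allowed by both its 11 across and its 28 down). If R3C2 = 6: then R3C1 would have to be in {5} for the 11 across but in {2,3,6,7} for the 23 down — contradiction. So R3C2 = 9.
R3C1 = 11 − 9 = 2 completes the 11 across.
R4C1 = 23 − 16 = 7 completes the 23 down.
R4C2 = 13 − 7 = 6 completes the 13 across.

1 4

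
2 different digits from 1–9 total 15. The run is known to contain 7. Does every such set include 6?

No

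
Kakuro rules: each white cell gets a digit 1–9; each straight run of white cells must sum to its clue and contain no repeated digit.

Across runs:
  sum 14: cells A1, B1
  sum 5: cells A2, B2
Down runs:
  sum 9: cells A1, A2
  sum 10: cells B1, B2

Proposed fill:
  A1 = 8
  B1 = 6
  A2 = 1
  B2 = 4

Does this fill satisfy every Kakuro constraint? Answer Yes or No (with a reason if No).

Yes

Across: 8+6=14; 1+4=5. Down: 8+1=9; 6+4=10. No digit repeats within any run.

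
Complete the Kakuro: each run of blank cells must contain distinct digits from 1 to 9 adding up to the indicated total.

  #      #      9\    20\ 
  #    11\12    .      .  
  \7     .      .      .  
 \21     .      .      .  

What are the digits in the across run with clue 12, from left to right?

3, 9

7 in 3 cells must be {1,2,4}.
Only 4 fits R2C3 under both its across sum 7 and down sum 20.
Given what's placed, R2C1 must be 2 to fit the 7 across and 11 down.
R2C2 = 7 − 6 = 1 completes the 7 across.
R3C1 = 11 − 2 = 9 completes the 11 down.
R3C2 = 5: the only remaining digit allowed by both the 21 across and the 9 down.
R3C3 = 21 − 14 = 7 completes the 21 across.
R1C2 = 9 − 6 = 3 completes the 9 down.
R1C3 = 12 − 3 = 9 completes the 12 across.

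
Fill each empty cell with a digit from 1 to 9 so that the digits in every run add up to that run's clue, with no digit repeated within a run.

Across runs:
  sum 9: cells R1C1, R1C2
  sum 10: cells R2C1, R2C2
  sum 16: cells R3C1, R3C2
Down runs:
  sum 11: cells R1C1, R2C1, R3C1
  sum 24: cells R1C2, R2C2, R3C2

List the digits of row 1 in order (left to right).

1 8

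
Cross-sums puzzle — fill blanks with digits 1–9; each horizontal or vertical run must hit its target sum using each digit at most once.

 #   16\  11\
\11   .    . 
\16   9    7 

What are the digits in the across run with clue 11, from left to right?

7, 4

16 in 2 cells must be {7,9}.
R1C1 = 16 − 9 = 7 completes the 16 down.
R1C2 = 11 − 7 = 4 completes the 11 across.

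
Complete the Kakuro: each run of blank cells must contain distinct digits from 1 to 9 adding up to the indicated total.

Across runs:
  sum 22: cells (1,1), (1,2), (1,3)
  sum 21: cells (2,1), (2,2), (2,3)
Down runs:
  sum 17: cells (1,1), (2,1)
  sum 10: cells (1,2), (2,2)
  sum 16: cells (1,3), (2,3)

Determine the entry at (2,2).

4

17 in 2 cells must be {8,9}; 16 in 2 cells must be {7,9}.
Nothing is forced directly, so branch on (1,1), whose candidates are 8 or 9. If (1,1) = 8: that forces (1,2) = 9, after which (1,3) would have to be in {5} for the 22 across but in {7,9} for the 16 down — contradiction. So (1,1) = 9.
Given what's placed, (1,3) must be 7 to fit the 22 across and 16 down.
(2,1) = 17 − 9 = 8 completes the 17 down.
(2,3) = 16 − 7 = 9 completes the 16 down.
(1,2) = 22 − 16 = 6 completes the 22 across.
(2,2) = 21 − 17 = 4 completes the 21 across.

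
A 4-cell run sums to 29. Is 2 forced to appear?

No

The only way to make 29 from 4 distinct digits is {5,7,8,9}, which does not contain 2.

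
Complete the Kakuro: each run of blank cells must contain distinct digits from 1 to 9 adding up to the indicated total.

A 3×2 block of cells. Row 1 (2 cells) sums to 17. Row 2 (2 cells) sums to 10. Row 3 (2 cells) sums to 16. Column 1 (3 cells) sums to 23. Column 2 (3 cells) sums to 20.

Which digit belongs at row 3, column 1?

9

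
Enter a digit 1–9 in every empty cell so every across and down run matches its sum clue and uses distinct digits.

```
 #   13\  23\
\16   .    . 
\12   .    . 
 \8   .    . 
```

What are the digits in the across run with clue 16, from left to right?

7 9

16 in 2 cells must be {7,9}; 23 in 3 cells must be {6,8,9}.
The 16 across and the 23 down share only 9, so R1C2 = 9.
Given what's placed, R2C2 must be 8 to fit the 12 across and 23 down.
R3C2 = 23 − 17 = 6 completes the 23 down.
R1C1 = 16 − 9 = 7 completes the 16 across.
R2C1 = 12 − 8 = 4 completes the 12 across.
R3C1 = 8 − 6 = 2 completes the 8 across.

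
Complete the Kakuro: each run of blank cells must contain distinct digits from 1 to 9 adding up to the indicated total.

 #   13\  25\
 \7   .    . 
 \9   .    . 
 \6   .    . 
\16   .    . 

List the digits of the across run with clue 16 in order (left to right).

7, 9

16 in 2 cells must be {7,9}.
Only 7 fits R4C1 under both its across sum 16 and down sum 13.
R4C2 = 16 − 7 = 9 completes the 16 across.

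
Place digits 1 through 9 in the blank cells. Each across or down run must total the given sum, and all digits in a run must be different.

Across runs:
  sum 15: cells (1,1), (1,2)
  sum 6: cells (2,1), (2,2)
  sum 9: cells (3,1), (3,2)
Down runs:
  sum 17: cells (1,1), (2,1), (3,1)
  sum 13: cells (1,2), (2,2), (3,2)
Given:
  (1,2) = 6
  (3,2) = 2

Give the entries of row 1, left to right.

9 6

(1,1) = 15 − 6 = 9 completes the 15 across.
(2,2) = 13 − 8 = 5 completes the 13 down.
(3,1) = 9 − 2 = 7 completes the 9 across.
(2,1) = 6 − 5 = 1 completes the 6 across.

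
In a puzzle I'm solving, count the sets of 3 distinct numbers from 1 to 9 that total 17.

7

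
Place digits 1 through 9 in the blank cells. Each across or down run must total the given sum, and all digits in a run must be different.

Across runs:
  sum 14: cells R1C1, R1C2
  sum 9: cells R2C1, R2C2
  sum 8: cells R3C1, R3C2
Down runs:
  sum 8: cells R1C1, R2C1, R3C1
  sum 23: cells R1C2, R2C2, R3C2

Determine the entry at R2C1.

23 in 3 cells must be {6,8,9}.
The 14 across and the 8 down share only 5, so R1C1 = 5.
R1C2 = 14 − 5 = 9 completes the 14 across.
Given what's placed, R3C2 must be 6 to fit the 8 across and 23 down.
R2C2 = 23 − 15 = 8 completes the 23 down.
R3C1 = 8 − 6 = 2 completes the 8 across.
R2C1 = 9 − 8 = 1 completes the 9 across.

1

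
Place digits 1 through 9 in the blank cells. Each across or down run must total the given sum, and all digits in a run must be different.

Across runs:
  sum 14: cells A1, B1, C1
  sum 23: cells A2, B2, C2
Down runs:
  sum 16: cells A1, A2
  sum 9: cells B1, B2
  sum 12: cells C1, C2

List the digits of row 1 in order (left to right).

7 3 4

23 in 3 cells must be {6,8,9}; 16 in 2 cells must be {7,9}.
The 23 across and the 16 down share only 9, so A2 = 9.
Given what's placed, C2 must be 8 to fit the 23 across and 12 down.
A1 = 16 − 9 = 7 completes the 16 down.
C1 = 12 − 8 = 4 completes the 12 down.
B2 = 23 − 17 = 6 completes the 23 across.
B1 = 14 − 11 = 3 completes the 14 across.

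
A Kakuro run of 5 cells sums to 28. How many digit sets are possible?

5 distinct digits from 1–9 sum between 15 and 35.

9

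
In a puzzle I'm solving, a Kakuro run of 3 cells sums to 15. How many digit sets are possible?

3 distinct digits from 1–9 sum between 6 and 24.

8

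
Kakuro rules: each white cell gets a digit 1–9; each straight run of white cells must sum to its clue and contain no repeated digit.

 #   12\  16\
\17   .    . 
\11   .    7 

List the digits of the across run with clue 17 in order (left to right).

17 in 2 cells must be {8,9}; 16 in 2 cells must be {7,9}.
R1C2 = 16 − 7 = 9 completes the 16 down.
R2C1 = 11 − 7 = 4 completes the 11 across.
R1C1 = 17 − 9 = 8 completes the 17 across.

8, 9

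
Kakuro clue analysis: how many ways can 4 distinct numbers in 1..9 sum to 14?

5

4 distinct digits from 1–9 sum between 10 and 30.
Enumerating: {1,2,3,8}, {1,2,4,7}, {1,2,5,6}, {1,3,4,6}, {2,3,4,5}.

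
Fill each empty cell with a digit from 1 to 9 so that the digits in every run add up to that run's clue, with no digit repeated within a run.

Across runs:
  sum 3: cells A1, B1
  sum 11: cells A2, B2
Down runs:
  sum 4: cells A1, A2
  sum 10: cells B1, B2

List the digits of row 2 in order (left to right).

3 8

3 in 2 cells must be {1,2}; 4 in 2 cells must be {1,3}.
The 3 across and the 4 down share only 1, so A1 = 1.
B1 = 3 − 1 = 2 completes the 3 across.
A2 = 4 − 1 = 3 completes the 4 down.
B2 = 11 − 3 = 8 completes the 11 across.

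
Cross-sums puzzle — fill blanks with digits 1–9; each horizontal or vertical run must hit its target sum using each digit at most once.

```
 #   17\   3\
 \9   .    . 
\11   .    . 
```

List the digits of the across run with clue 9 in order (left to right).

8 1

17 in 2 cells must be {8,9}; 3 in 2 cells must be {1,2}.
The 9 across and the 17 down share only 8, so R1C1 = 8.
R1C2 = 9 − 8 = 1 completes the 9 across.
R2C1 = 17 − 8 = 9 completes the 17 down.
R2C2 = 11 − 9 = 2 completes the 11 across.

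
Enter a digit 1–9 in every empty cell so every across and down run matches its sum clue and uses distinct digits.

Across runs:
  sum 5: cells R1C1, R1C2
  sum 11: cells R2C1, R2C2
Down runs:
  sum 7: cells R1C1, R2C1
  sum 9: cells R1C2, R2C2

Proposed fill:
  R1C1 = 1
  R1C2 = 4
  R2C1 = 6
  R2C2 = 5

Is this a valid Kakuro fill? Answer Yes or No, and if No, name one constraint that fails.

Yes

Across: 1+4=5; 6+5=11. Down: 1+6=7; 4+5=9. No digit repeats within any run.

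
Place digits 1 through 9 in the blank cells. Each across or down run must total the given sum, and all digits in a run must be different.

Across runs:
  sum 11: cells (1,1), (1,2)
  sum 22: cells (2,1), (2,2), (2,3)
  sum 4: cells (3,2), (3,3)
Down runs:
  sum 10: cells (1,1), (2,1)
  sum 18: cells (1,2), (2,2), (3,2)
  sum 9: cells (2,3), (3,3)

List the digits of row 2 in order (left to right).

7 9 6

4 in 2 cells must be {1,3}.
Nothing is forced directly, so branch on (3,2), whose candidates are 1 or 3. If (3,2) = 3: that forces (3,3) = 1, (2,3) = 8, (2,1) = 9, after which (2,2) would have to be in {5} for the 22 across but in {6,7,8,9} for the 18 down — contradiction. So (3,2) = 1.
(3,3) = 4 − 1 = 3 completes the 4 across.
(2,3) = 9 − 3 = 6 completes the 9 down.
(2,2) = 9: the only remaining digit allowed by both the 22 across and the 18 down.
(1,2) = 18 − 10 = 8 completes the 18 down.
(2,1) = 22 − 15 = 7 completes the 22 across.
(1,1) = 11 − 8 = 3 completes the 11 across.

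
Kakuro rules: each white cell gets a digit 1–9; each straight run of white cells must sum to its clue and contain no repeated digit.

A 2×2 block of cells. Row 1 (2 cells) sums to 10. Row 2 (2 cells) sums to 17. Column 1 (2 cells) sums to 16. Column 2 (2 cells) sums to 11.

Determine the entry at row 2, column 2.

8

17 in 2 cells must be {8,9}; 16 in 2 cells must be {7,9}.
The 17 across and the 16 down share only 9, so (2,1) = 9.
(2,2) = 17 − 9 = 8 completes the 17 across.
(1,1) = 16 − 9 = 7 completes the 16 down.
(1,2) = 10 − 7 = 3 completes the 10 across.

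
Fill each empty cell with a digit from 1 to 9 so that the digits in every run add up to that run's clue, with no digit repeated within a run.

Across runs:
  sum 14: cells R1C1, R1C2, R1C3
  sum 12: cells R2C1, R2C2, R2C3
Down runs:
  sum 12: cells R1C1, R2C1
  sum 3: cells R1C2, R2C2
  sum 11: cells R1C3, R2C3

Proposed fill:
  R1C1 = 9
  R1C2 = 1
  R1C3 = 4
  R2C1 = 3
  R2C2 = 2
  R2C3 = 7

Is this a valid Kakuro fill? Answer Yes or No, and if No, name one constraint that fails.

Across: 9+1+4=14; 3+2+7=12. Down: 9+3=12; 1+2=3; 4+7=11. No digit repeats within any run.

Yes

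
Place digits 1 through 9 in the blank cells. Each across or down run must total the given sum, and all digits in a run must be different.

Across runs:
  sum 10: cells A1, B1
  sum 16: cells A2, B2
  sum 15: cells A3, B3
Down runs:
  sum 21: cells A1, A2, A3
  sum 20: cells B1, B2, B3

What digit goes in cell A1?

6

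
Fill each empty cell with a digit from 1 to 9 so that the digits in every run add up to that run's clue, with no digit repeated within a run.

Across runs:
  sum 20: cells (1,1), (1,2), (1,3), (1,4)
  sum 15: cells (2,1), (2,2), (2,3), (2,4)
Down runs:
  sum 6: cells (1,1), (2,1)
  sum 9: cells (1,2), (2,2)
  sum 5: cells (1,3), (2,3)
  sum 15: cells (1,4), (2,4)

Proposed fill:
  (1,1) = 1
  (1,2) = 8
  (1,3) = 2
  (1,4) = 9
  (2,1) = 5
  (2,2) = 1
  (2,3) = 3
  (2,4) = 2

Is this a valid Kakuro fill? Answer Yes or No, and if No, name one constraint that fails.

No — the down run (1,4)–(2,4) sums to 11, not 15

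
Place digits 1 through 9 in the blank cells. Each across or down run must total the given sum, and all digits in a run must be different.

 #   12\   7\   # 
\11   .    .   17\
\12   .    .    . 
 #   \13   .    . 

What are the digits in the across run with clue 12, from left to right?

7 in 3 cells must be {1,2,4}; 17 in 2 cells must be {8,9}.
The 13 across and the 7 down share only 4, so R3C2 = 4.
R3C3 = 13 − 4 = 9 completes the 13 across.
R1C2 = 2: the only remaining digit allowed by both the 11 across and the 7 down.
R2C2 = 7 − 6 = 1 completes the 7 down.
R2C3 = 17 − 9 = 8 completes the 17 down.
R1C1 = 11 − 2 = 9 completes the 11 across.
R2C1 = 12 − 9 = 3 completes the 12 across.

3 1 8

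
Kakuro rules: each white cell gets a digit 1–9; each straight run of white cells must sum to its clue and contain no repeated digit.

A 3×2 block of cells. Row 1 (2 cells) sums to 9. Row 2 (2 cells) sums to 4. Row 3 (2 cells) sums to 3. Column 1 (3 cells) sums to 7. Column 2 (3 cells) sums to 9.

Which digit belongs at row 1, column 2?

5

4 in 2 cells must be {1,3}; 3 in 2 cells must be {1,2}; 7 in 3 cells must be {1,2,4}.
The 4 across and the 7 down share only 1, so (2,1) = 1.
(2,2) = 4 − 1 = 3 completes the 4 across.
Given what's placed, (3,1) must be 2 to fit the 3 across and 7 down.
(3,2) = 3 − 2 = 1 completes the 3 across.
(1,1) = 7 − 3 = 4 completes the 7 down.
(1,2) = 9 − 4 = 5 completes the 9 across.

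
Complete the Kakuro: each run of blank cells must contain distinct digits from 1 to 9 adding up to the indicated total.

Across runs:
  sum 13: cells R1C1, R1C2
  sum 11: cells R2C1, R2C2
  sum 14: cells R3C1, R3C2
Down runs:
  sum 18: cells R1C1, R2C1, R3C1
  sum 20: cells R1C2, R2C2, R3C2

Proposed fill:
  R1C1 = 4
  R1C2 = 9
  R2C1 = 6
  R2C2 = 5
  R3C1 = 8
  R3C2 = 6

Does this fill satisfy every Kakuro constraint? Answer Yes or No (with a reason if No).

Yes

Across: 4+9=13; 6+5=11; 8+6=14. Down: 4+6+8=18; 9+5+6=20. No digit repeats within any run.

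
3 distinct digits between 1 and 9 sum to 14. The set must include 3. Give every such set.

3 distinct digits from 1–9 sum between 6 and 24.
Keeping only sets containing 3.

{2,3,9}; {3,4,7}; {3,5,6}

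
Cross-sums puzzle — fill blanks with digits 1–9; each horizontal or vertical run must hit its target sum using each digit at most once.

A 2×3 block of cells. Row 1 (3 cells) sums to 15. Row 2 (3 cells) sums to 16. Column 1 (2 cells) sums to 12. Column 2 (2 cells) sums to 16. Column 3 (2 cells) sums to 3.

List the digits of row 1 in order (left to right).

4 9 2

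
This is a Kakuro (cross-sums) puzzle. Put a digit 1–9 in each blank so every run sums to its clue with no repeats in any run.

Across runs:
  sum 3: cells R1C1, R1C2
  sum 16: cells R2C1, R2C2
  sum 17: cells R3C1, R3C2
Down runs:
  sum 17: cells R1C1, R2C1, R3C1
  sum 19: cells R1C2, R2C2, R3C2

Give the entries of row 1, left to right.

1 2

3 in 2 cells must be {1,2}; 16 in 2 cells must be {7,9}; 17 in 2 cells must be {8,9}.
The 3 across and the 19 down share only 2, so R1C2 = 2.
Given what's placed, R2C2 must be 9 to fit the 16 across and 19 down.
R3C2 = 19 − 11 = 8 completes the 19 down.
R1C1 = 3 − 2 = 1 completes the 3 across.
R2C1 = 16 − 9 = 7 completes the 16 across.
R3C1 = 17 − 8 = 9 completes the 17 across.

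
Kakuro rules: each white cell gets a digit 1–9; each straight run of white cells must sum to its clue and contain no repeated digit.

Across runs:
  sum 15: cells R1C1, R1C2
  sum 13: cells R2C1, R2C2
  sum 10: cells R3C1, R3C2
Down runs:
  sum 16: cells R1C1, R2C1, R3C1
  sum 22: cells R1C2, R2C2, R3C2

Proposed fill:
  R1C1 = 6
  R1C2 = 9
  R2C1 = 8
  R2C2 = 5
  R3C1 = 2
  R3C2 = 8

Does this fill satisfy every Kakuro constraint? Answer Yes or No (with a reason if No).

Yes

Across: 6+9=15; 8+5=13; 2+8=10. Down: 6+8+2=16; 9+5+8=22. No digit repeats within any run.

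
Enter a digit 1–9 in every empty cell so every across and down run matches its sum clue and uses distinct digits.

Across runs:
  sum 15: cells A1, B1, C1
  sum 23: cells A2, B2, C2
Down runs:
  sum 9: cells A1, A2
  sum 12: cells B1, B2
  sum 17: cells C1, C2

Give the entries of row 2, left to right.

6 8 9

23 in 3 cells must be {6,8,9}; 17 in 2 cells must be {8,9}.
Nothing is forced directly, so branch on A2, whose candidates are 6 or 8. If A2 = 8: that forces A1 = 1, B2 = 9, after which C2 would have to be in {6} for the 23 across but in {8,9} for the 17 down — contradiction. So A2 = 6.
A1 = 9 − 6 = 3 completes the 9 down.
Given what's placed, C1 must be 8 to fit the 15 across and 17 down.
C2 = 17 − 8 = 9 completes the 17 down.
B1 = 15 − 11 = 4 completes the 15 across.
B2 = 23 − 15 = 8 completes the 23 across.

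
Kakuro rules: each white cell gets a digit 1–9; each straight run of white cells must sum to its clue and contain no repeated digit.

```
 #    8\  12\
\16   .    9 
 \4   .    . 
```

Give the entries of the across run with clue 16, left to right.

7 9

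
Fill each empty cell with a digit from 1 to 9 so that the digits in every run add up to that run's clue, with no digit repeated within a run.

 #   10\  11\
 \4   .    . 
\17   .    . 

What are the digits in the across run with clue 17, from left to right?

4 in 2 cells must be {1,3}; 17 in 2 cells must be {8,9}.
The 4 across and the 11 down share only 3, so R1C2 = 3.
R2C2 = 11 − 3 = 8 completes the 11 down.
R1C1 = 4 − 3 = 1 completes the 4 across.
R2C1 = 17 − 8 = 9 completes the 17 across.

9 8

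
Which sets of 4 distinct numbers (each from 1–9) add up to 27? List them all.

4 distinct digits from 1–9 sum between 10 and 30.

{3,7,8,9}; {4,6,8,9}; {5,6,7,9}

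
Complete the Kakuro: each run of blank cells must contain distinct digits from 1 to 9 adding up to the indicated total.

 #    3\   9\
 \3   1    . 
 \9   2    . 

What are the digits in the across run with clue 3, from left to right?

1 2

3 in 2 cells must be {1,2}.
R1C2 = 3 − 1 = 2 completes the 3 across.
R2C2 = 9 − 2 = 7 completes the 9 across.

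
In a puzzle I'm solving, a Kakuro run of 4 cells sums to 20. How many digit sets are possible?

12

4 distinct digits from 1–9 sum between 10 and 30.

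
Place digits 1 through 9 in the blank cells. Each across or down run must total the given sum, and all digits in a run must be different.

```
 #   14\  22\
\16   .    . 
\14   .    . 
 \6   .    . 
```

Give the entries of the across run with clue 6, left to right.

1 5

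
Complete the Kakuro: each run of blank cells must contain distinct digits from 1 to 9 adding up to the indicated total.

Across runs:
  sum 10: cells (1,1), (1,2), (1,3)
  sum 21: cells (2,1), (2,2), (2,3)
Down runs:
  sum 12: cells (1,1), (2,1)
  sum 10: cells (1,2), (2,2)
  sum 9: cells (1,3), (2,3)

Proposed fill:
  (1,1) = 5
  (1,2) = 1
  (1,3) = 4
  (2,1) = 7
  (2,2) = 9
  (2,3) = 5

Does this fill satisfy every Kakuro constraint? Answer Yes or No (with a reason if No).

Across: 5+1+4=10; 7+9+5=21. Down: 5+7=12; 1+9=10; 4+5=9. No digit repeats within any run.

Yes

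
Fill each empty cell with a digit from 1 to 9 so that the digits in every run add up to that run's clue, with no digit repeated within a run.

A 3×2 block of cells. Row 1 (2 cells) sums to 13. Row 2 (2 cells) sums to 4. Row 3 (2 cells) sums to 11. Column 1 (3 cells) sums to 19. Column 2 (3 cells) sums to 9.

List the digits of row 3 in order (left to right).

9, 2

4 in 2 cells must be {1,3}.
The 4 across and the 19 down share only 3, so (2,1) = 3.
(2,2) = 4 − 3 = 1 completes the 4 across.
Nothing is forced directly, so branch on (1,1), whose candidates are 7 or 9. If (1,1) = 9: then (1,2) would have to be in {4} for the 13 across but in {2,3,5,6} for the 9 down — contradiction. So (1,1) = 7.
(1,2) = 13 − 7 = 6 completes the 13 across.
(3,1) = 19 − 10 = 9 completes the 19 down.
(3,2) = 11 − 9 = 2 completes the 11 across.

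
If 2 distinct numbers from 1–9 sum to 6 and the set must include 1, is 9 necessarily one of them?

No

The only way to make 6 from 2 distinct digits under that restriction is {1,5}, which does not contain 9.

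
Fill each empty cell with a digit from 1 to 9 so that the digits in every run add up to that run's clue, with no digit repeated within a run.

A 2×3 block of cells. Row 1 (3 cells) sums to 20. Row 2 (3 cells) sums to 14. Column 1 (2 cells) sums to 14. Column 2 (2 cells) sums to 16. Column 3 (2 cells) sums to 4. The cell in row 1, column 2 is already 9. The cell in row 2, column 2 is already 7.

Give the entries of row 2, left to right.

6 7 1

16 in 2 cells must be {7,9}; 4 in 2 cells must be {1,3}.
(1,3) = 3: the only remaining digit allowed by both the 20 across and the 4 down.
(2,3) = 4 − 3 = 1 completes the 4 down.
(1,1) = 20 − 12 = 8 completes the 20 across.
(2,1) = 14 − 8 = 6 completes the 14 across.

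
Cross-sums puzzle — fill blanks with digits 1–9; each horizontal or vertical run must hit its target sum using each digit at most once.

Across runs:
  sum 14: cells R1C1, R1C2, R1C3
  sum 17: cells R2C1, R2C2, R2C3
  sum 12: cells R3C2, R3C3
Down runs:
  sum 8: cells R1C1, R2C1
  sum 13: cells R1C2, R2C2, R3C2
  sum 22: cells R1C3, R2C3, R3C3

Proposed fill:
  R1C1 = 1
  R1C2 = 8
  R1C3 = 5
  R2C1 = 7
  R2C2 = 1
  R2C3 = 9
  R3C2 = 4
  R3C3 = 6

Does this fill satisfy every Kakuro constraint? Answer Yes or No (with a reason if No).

No — the across run R3C2–R3C3 sums to 10, not 12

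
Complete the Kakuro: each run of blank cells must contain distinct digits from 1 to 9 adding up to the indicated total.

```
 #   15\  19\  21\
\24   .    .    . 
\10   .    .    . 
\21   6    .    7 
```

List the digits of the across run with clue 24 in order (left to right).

24 in 3 cells must be {7,8,9}.
R3C2 = 21 − 13 = 8 completes the 21 across.
Nothing is forced directly, so branch on R1C2, whose candidates are 7 or 9. If R1C2 = 9: that forces R1C3 = 8, R2C2 = 2, after which R2C3 would have to be in {1,3,5,7} for the 10 across but in {6} for the 21 down — contradiction. So R1C2 = 7.
R1C1 = 8: the only remaining digit allowed by both the 24 across and the 15 down.
R1C3 = 24 − 15 = 9 completes the 24 across.
R2C1 = 15 − 14 = 1 completes the 15 down.
R2C2 = 19 − 15 = 4 completes the 19 down.
R2C3 = 10 − 5 = 5 completes the 10 across.

8, 7, 9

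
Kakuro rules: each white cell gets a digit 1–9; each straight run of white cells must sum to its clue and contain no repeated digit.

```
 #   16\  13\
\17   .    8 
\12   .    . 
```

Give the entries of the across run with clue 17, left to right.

17 in 2 cells must be {8,9}; 16 in 2 cells must be {7,9}.
R1C1 = 17 − 8 = 9 completes the 17 across.
R2C1 = 16 − 9 = 7 completes the 16 down.
R2C2 = 12 − 7 = 5 completes the 12 across.

9 8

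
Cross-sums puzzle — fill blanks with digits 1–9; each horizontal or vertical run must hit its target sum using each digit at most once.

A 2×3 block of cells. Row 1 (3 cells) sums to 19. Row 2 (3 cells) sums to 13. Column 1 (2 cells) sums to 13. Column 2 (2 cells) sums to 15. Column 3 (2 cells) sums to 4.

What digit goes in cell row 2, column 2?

8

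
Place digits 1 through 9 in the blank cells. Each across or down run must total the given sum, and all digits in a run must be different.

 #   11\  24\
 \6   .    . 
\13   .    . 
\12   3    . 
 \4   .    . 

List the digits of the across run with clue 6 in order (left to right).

2 4

4 in 2 cells must be {1,3}; 11 in 4 cells must be {1,2,3,5}.
R2C1 = 5: the only remaining digit allowed by both the 13 across and the 11 down.
R2C2 = 13 − 5 = 8 completes the 13 across.
R3C2 = 12 − 3 = 9 completes the 12 across.
Given what's placed, R4C1 must be 1 to fit the 4 across and 11 down.
R4C2 = 4 − 1 = 3 completes the 4 across.
R1C1 = 11 − 9 = 2 completes the 11 down.
R1C2 = 6 − 2 = 4 completes the 6 across.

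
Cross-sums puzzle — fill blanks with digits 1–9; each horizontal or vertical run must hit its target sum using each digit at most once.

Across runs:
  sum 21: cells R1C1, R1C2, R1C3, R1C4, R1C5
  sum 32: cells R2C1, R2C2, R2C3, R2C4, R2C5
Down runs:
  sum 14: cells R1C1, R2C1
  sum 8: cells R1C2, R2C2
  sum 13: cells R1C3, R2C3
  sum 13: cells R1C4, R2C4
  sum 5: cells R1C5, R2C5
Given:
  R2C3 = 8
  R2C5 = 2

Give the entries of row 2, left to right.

R1C3 = 13 − 8 = 5 completes the 13 down.
R1C5 = 5 − 2 = 3 completes the 5 down.
Given what's placed, R1C1 must be 8 to fit the 21 across and 14 down.
Given what's placed, R1C2 must be 1 to fit the 21 across and 8 down.
R1C4 = 21 − 17 = 4 completes the 21 across.
R2C1 = 14 − 8 = 6 completes the 14 down.
R2C2 = 8 − 1 = 7 completes the 8 down.
R2C4 = 32 − 23 = 9 completes the 32 across.

6 7 8 9 2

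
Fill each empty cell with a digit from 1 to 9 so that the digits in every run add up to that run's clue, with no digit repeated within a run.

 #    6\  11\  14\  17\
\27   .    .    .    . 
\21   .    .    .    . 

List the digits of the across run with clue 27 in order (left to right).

4 6 8 9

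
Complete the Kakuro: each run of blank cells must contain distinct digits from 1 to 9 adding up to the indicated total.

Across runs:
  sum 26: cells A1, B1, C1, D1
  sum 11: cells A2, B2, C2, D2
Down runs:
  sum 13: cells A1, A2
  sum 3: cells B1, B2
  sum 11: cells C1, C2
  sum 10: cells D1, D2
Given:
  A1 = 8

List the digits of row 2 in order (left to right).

5, 1, 2, 3

11 in 4 cells must be {1,2,3,5}; 3 in 2 cells must be {1,2}.
Given what's placed, B1 must be 2 to fit the 26 across and 3 down.
A2 = 13 − 8 = 5 completes the 13 down.
B2 = 3 − 2 = 1 completes the 3 down.
Nothing is forced directly, so branch on C2, whose candidates are 2 or 3. If C2 = 3: then C1 would have to be in {7,9} for the 26 across but in {8} for the 11 down — contradiction. So C2 = 2.
C1 = 11 − 2 = 9 completes the 11 down.
D1 = 26 − 19 = 7 completes the 26 across.
D2 = 11 − 8 = 3 completes the 11 across.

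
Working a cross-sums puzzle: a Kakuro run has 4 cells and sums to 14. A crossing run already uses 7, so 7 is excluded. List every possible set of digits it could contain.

{1,2,3,8}; {1,2,5,6}; {1,3,4,6}; {2,3,4,5}

4 distinct digits from 1–9 sum between 10 and 30.
Dropping sets that contain 7.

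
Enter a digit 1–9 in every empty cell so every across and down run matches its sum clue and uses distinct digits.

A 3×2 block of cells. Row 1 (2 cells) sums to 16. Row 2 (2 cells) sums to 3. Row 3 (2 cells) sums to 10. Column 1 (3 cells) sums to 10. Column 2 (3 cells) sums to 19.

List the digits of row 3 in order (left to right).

2 8

16 in 2 cells must be {7,9}; 3 in 2 cells must be {1,2}.
The 16 across and the 10 down share only 7, so (1,1) = 7.
(1,2) = 16 − 7 = 9 completes the 16 across.
Given what's placed, (2,2) must be 2 to fit the 3 across and 19 down.
(3,2) = 19 − 11 = 8 completes the 19 down.
(2,1) = 3 − 2 = 1 completes the 3 across.
(3,1) = 10 − 8 = 2 completes the 10 across.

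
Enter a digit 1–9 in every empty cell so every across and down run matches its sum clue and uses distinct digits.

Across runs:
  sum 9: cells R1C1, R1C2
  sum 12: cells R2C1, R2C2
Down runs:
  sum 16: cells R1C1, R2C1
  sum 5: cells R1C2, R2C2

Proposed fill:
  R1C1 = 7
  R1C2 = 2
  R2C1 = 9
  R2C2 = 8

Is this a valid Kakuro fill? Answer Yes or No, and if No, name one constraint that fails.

No — the across run R2C1–R2C2 sums to 17, not 12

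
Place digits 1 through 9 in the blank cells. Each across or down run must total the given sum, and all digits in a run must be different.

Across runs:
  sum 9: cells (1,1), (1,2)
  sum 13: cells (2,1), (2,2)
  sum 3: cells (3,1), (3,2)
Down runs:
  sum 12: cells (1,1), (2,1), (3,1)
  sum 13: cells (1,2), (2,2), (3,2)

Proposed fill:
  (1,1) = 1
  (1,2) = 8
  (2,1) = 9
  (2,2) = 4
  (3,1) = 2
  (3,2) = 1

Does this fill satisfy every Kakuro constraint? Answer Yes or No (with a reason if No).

Yes

Across: 1+8=9; 9+4=13; 2+1=3. Down: 1+9+2=12; 8+4+1=13. No digit repeats within any run.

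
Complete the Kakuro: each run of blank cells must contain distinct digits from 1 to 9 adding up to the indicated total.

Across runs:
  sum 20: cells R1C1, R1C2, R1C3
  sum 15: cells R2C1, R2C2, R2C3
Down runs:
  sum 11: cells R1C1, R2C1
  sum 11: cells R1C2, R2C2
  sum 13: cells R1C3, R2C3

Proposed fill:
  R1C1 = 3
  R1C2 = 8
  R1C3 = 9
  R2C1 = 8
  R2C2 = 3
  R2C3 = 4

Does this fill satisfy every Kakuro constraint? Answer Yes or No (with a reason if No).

Yes

Across: 3+8+9=20; 8+3+4=15. Down: 3+8=11; 8+3=11; 9+4=13. No digit repeats within any run.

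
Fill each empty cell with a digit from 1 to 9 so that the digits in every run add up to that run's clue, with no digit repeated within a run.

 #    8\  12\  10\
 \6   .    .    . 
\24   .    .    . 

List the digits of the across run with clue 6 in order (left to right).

6 in 3 cells must be {1,2,3}; 24 in 3 cells must be {7,8,9}.
The 6 across and the 12 down share only 3, so R1C2 = 3.
The 24 across and the 8 down share only 7, so R2C1 = 7.
R2C2 = 12 − 3 = 9 completes the 12 down.
R2C3 = 24 − 16 = 8 completes the 24 across.
R1C1 = 8 − 7 = 1 completes the 8 down.
R1C3 = 6 − 4 = 2 completes the 6 across.

1, 3, 2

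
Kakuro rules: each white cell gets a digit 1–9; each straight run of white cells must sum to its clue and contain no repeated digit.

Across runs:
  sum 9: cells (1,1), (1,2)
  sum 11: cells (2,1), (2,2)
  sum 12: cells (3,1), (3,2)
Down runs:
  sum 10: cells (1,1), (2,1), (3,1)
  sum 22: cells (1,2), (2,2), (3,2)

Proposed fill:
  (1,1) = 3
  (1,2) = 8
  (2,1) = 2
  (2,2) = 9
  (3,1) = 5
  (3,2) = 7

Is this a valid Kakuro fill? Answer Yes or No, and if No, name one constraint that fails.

No — the across run (1,1)–(1,2) sums to 11, not 9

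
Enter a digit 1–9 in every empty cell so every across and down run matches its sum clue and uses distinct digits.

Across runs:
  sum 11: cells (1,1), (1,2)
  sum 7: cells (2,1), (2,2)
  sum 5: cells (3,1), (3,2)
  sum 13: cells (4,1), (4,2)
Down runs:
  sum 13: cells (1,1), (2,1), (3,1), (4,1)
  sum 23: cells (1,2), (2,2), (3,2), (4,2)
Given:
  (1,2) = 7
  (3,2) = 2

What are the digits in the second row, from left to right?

(1,1) = 11 − 7 = 4 completes the 11 across.
(3,1) = 5 − 2 = 3 completes the 5 across.
(4,1) = 5: the only remaining digit allowed by both the 13 across and the 13 down.
(4,2) = 13 − 5 = 8 completes the 13 across.
(2,1) = 13 − 12 = 1 completes the 13 down.
(2,2) = 7 − 1 = 6 completes the 7 across.

1 6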